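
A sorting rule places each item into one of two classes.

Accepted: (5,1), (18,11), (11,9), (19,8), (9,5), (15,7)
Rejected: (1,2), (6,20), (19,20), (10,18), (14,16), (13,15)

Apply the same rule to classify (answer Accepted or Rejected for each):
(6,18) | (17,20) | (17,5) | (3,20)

Rejected, Rejected, Accepted, Rejected

All 'Accepted' examples share one property — first > second — and every 'Rejected' example lacks it.
(6,18): 6 < 18, does not pass → Rejected. (17,20): 17 < 20, does not pass → Rejected. (17,5): 17 > 5, checks out → Accepted. (3,20): 3 < 20, does not pass → Rejected.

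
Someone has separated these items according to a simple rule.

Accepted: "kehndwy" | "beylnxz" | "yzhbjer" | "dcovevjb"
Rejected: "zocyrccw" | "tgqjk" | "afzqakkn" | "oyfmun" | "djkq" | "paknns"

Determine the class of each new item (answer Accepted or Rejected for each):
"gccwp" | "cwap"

Rejected, Rejected

Checking candidate rules against both groups, what survives is: contains 'e'.
Rejected: "gccwp", since no 'e'.
Rejected: "cwap", since no 'e'.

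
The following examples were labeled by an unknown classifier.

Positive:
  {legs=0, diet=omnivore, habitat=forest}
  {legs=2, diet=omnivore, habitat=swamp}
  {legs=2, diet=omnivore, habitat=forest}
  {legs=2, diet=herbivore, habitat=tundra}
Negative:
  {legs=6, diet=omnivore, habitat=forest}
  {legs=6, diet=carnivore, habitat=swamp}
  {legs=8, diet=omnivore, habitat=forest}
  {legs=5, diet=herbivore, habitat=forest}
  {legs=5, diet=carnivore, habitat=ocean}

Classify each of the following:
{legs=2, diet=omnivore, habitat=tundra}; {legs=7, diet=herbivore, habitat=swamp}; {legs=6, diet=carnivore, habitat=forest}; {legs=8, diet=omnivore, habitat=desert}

Positive, Negative, Negative, Negative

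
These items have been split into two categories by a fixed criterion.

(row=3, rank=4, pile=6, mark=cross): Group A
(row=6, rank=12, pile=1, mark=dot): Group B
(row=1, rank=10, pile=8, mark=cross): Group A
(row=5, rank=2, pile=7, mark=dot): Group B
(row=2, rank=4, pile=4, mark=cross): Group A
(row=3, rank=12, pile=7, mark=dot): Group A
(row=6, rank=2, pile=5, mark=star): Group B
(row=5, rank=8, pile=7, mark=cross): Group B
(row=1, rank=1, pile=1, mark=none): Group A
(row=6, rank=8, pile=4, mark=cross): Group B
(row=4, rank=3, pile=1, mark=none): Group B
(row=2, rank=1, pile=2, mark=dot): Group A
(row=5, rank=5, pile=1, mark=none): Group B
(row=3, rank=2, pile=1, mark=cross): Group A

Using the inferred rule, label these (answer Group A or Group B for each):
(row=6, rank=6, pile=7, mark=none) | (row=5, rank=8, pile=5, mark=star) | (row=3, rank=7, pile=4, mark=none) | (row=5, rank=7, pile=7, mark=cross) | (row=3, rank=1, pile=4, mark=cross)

Group B, Group B, Group A, Group B, Group A

The classifier is using: row ≤ 3.
(row=6, rank=6, pile=7, mark=none): Group B (row = 6).
(row=5, rank=8, pile=5, mark=star): Group B (row = 5).
(row=3, rank=7, pile=4, mark=none): Group A (row = 3).
(row=5, rank=7, pile=7, mark=cross): Group B (row = 5).
(row=3, rank=1, pile=4, mark=cross): Group A (row = 3).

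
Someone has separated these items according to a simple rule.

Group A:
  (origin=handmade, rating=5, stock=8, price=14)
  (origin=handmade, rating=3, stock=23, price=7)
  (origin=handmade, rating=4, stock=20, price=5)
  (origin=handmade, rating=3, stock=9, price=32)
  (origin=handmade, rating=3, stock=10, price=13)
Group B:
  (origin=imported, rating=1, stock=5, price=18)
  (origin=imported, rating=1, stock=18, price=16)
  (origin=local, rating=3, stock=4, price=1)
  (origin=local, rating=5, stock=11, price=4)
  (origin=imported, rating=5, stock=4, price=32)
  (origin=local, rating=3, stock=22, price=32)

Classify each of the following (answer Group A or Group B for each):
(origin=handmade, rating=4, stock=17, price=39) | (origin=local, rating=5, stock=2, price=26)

Group A, Group B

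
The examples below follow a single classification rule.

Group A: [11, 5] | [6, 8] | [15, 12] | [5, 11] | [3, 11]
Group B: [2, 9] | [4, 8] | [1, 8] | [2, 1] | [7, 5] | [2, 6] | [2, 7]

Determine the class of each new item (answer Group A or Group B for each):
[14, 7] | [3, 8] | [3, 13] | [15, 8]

Rule: sum ≥ 14. This holds for each 'Group A' example and fails for each 'Group B' one.
[14, 7]: 14+7 = 21 — satisfies this, so Group A. [3, 8]: 3+8 = 11 — does not pass, so Group B. [3, 13]: 3+13 = 16 — satisfies this, so Group A. [15, 8]: 15+8 = 23 — satisfies this, so Group A.

Group A, Group B, Group A, Group A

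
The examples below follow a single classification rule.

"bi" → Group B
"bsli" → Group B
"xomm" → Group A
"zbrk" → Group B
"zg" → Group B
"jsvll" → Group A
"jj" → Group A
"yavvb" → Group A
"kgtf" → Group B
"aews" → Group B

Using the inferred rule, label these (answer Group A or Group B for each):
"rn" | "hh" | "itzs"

Group B, Group A, Group B

The rule appears to be: has a double letter.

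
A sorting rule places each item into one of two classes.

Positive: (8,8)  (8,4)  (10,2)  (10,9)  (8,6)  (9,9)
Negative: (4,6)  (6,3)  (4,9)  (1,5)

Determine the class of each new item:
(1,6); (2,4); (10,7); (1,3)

Negative, Negative, Positive, Negative

The simplest hypothesis consistent with all the labels is: first ≥ 8.
(1,6): first 1 — lacks this property, so Negative. (2,4): first 2 — lacks this property, so Negative. (10,7): first 10 — meets the rule, so Positive. (1,3): first 1 — lacks this property, so Negative.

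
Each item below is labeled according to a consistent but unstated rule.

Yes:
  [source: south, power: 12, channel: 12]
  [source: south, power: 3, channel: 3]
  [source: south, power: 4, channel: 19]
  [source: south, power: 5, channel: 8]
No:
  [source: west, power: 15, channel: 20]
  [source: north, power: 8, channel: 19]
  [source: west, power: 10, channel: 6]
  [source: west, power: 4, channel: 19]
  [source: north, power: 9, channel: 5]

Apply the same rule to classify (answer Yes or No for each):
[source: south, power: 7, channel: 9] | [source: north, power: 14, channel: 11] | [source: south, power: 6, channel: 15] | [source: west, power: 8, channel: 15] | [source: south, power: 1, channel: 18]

Yes, No, Yes, No, Yes

Every 'Yes' example satisfies: source is south. None of the 'No' examples do.
Yes: [source: south, power: 7, channel: 9], since source is south. No: [source: north, power: 14, channel: 11], since source is north. Yes: [source: south, power: 6, channel: 15], since source is south. No: [source: west, power: 8, channel: 15], since source is west. Yes: [source: south, power: 1, channel: 18], since source is south.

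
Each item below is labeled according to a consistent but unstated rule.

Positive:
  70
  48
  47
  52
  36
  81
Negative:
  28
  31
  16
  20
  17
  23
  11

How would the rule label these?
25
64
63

The simplest hypothesis consistent with all the labels is: at least 36.
25: 25 < 36, lacks this property → Negative. 64: 64 ≥ 36, fits → Positive. 63: 63 ≥ 36, fits → Positive.

Negative, Positive, Positive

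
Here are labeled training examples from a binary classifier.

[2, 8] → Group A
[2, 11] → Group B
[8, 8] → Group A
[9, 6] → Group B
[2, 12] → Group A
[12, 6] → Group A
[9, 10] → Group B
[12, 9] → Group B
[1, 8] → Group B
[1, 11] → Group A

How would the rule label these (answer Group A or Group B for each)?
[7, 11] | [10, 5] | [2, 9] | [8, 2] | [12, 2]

Group A, Group B, Group B, Group A, Group A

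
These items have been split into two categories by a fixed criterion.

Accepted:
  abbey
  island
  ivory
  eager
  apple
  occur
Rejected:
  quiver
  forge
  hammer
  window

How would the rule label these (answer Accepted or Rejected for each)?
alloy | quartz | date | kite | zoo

Accepted, Rejected, Rejected, Rejected, Rejected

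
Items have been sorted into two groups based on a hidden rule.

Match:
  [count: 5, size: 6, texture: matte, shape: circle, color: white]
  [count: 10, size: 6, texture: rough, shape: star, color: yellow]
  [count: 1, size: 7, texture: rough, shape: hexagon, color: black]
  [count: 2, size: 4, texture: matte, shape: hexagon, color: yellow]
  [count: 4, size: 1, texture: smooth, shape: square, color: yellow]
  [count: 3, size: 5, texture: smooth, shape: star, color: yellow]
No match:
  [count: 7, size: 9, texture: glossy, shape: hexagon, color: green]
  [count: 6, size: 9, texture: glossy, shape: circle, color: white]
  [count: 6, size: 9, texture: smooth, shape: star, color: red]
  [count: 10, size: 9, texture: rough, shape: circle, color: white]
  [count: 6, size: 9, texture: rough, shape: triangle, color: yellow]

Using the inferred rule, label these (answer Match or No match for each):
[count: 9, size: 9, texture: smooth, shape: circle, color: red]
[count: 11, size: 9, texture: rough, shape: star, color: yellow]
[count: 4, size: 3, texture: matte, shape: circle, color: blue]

No match, No match, Match

The pattern is that an item is 'Match' exactly when: size ≤ 7.
[count: 9, size: 9, texture: smooth, shape: circle, color: red] → size = 9 → No match.
[count: 11, size: 9, texture: rough, shape: star, color: yellow] → size = 9 → No match.
[count: 4, size: 3, texture: matte, shape: circle, color: blue] → size = 3 → Match.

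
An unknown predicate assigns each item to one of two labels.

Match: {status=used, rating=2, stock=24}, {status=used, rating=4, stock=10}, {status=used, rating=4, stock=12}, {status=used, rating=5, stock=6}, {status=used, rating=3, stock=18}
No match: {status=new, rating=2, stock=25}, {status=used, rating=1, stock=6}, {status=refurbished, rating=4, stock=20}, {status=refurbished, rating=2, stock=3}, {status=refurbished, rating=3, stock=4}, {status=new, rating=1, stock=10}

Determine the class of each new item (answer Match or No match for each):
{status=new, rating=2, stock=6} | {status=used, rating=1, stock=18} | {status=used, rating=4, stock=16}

The pattern is that an item is 'Match' exactly when: status is used AND rating ≥ 2.
{status=new, rating=2, stock=6} → status is new, rating = 2 → No match. {status=used, rating=1, stock=18} → status is used, rating = 1 → No match. {status=used, rating=4, stock=16} → status is used, rating = 4 → Match.

No match, No match, Match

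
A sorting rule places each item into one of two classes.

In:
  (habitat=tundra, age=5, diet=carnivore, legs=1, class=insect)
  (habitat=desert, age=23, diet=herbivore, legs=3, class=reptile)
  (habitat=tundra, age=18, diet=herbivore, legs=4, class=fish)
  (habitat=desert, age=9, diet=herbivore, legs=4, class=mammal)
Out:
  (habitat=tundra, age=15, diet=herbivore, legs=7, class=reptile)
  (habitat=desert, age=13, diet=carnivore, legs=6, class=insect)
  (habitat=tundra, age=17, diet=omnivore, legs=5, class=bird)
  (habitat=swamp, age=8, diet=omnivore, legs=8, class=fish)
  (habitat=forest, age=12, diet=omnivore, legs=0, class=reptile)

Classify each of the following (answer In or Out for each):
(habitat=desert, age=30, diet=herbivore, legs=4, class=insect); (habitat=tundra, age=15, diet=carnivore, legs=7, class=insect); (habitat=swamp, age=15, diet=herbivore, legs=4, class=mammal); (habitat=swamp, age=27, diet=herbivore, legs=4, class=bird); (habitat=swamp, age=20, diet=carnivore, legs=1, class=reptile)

One predicate separates the groups cleanly: legs ≥ 1 AND legs ≤ 4.
(habitat=desert, age=30, diet=herbivore, legs=4, class=insect): legs = 4, meets the rule → In.
(habitat=tundra, age=15, diet=carnivore, legs=7, class=insect): legs = 7, doesn't match → Out.
(habitat=swamp, age=15, diet=herbivore, legs=4, class=mammal): legs = 4, meets the rule → In.
(habitat=swamp, age=27, diet=herbivore, legs=4, class=bird): legs = 4, meets the rule → In.
(habitat=swamp, age=20, diet=carnivore, legs=1, class=reptile): legs = 1, meets the rule → In.

In, Out, In, In, In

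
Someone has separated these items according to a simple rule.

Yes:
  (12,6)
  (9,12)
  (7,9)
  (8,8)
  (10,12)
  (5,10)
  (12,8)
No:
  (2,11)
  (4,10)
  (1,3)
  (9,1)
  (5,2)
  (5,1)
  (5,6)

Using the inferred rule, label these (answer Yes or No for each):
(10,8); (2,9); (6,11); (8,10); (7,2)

Yes, No, Yes, Yes, No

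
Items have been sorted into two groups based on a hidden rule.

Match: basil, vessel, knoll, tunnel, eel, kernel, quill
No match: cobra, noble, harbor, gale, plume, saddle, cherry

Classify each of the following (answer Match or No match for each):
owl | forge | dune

Match, No match, No match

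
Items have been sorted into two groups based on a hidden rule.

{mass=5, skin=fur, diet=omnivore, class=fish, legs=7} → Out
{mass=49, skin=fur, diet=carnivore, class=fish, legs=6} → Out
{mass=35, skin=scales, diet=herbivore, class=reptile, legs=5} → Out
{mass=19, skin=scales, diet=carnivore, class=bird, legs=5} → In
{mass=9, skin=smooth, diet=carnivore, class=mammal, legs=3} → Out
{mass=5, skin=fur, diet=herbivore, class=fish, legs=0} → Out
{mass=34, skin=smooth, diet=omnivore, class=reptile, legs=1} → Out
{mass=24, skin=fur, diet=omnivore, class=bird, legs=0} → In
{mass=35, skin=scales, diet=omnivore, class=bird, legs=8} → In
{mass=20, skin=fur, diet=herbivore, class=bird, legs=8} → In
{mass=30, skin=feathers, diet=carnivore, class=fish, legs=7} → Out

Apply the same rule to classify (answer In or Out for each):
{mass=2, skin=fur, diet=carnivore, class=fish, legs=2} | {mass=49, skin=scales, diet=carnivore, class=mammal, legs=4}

Out, Out

The simplest hypothesis consistent with all the labels is: class is bird.
{mass=2, skin=fur, diet=carnivore, class=fish, legs=2}: class is fish, does not pass → Out. {mass=49, skin=scales, diet=carnivore, class=mammal, legs=4}: class is mammal, does not pass → Out.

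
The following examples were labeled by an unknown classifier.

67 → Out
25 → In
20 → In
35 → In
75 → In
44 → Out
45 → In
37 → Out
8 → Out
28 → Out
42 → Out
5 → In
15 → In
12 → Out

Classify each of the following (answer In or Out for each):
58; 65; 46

The pattern is that an item is 'In' exactly when: multiple of 5.
58: 58 = 5·11 + 3, does not satisfy this → Out. 65: 65 = 5·13, satisfies this → In. 46: 46 = 5·9 + 1, does not satisfy this → Out.

Out, In, Out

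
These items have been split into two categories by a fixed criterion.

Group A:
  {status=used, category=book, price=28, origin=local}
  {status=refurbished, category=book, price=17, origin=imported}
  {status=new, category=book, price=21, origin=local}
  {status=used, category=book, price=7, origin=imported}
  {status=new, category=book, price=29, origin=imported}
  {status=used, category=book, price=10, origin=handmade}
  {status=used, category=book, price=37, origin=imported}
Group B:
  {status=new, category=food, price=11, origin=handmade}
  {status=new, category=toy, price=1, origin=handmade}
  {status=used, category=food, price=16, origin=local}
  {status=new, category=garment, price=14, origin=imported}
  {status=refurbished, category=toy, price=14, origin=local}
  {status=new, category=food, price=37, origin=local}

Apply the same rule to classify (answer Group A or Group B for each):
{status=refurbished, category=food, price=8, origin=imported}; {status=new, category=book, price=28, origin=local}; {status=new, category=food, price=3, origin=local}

Group B, Group A, Group B

The simplest hypothesis consistent with all the labels is: category is book.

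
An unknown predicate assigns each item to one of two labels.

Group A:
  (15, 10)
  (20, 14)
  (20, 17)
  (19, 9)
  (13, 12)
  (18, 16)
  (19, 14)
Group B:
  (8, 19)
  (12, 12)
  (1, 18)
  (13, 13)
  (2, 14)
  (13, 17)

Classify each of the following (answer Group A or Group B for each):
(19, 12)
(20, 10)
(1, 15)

Group A, Group A, Group B

The rule appears to be: first > second.
(19, 12) — 19 > 12, hence Group A.
(20, 10) — 20 > 10, hence Group A.
(1, 15) — 1 < 15, hence Group B.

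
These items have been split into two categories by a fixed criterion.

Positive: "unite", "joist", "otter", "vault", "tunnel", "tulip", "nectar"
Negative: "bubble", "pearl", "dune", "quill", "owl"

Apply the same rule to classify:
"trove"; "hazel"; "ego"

Positive, Negative, Negative

The common property of the 'Positive' items is: contains 't'. No 'Negative' item has it.
"trove" → has 't' → Positive. "hazel" → no 't' → Negative. "ego" → no 't' → Negative.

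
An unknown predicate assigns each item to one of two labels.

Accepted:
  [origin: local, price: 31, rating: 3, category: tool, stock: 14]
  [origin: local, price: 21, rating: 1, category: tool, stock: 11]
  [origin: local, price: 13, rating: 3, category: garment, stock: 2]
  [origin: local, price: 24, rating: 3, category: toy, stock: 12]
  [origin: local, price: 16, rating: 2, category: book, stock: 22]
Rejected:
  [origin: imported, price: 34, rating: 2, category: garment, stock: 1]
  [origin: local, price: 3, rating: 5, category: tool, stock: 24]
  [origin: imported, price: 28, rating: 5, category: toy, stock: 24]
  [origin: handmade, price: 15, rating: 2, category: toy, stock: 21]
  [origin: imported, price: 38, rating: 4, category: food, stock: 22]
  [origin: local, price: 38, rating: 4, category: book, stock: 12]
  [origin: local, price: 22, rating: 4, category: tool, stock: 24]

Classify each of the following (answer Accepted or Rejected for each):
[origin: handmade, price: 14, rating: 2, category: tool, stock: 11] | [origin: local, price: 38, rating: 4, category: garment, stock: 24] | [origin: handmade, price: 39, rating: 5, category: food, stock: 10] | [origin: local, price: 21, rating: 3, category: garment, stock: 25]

One predicate separates the groups cleanly: origin is local AND rating ≤ 3.
Rejected: [origin: handmade, price: 14, rating: 2, category: tool, stock: 11], since origin is handmade, rating = 2.
Rejected: [origin: local, price: 38, rating: 4, category: garment, stock: 24], since origin is local, rating = 4.
Rejected: [origin: handmade, price: 39, rating: 5, category: food, stock: 10], since origin is handmade, rating = 5.
Accepted: [origin: local, price: 21, rating: 3, category: garment, stock: 25], since origin is local, rating = 3.

Rejected, Rejected, Rejected, Accepted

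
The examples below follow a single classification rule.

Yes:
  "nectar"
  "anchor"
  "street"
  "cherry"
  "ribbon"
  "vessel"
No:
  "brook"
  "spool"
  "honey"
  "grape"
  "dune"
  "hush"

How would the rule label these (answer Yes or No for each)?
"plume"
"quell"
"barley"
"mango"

The classifier is using: length 6.

No, No, Yes, No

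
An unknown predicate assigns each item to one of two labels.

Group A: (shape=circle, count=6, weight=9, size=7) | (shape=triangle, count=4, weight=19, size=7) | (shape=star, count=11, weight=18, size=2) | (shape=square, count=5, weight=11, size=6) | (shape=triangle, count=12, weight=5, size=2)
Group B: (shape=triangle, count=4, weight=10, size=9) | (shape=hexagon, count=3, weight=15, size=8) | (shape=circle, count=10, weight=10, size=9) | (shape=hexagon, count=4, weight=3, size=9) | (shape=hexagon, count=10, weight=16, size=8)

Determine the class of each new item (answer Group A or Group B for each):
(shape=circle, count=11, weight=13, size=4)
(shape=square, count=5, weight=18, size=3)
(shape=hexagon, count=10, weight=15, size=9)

'Group A' ⟺ size ≤ 7.
(shape=circle, count=11, weight=13, size=4) — size = 4, hence Group A.
(shape=square, count=5, weight=18, size=3) — size = 3, hence Group A.
(shape=hexagon, count=10, weight=15, size=9) — size = 9, hence Group B.

Group A, Group A, Group B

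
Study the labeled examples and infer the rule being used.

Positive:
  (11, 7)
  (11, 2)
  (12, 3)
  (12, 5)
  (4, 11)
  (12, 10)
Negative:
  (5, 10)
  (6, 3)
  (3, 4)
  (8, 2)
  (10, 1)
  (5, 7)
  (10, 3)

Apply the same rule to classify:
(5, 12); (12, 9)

The rule appears to be: max ≥ 11.
(5, 12): max 12 — qualifies, so Positive.
(12, 9): max 12 — qualifies, so Positive.

Positive, Positive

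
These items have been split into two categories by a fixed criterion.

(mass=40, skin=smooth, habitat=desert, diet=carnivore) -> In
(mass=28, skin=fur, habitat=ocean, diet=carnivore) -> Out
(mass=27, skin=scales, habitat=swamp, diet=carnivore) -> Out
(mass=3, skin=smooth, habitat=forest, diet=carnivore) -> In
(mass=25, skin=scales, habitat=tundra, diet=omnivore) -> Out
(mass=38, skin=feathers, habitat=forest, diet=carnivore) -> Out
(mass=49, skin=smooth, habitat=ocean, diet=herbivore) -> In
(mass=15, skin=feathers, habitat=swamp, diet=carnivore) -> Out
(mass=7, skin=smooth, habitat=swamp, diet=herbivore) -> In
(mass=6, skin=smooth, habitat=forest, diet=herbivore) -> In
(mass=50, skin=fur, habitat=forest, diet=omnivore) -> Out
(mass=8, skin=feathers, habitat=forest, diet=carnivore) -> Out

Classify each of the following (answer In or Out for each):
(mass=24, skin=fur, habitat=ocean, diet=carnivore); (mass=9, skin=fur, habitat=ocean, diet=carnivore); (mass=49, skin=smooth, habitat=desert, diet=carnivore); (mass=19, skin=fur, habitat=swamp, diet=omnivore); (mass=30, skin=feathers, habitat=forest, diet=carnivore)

One predicate separates the groups cleanly: skin is smooth.

Out, Out, In, Out, Out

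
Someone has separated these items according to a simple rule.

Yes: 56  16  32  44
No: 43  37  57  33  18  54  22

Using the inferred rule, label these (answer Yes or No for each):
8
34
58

Yes, No, No

Comparing the two groups points to one rule — multiple of 4.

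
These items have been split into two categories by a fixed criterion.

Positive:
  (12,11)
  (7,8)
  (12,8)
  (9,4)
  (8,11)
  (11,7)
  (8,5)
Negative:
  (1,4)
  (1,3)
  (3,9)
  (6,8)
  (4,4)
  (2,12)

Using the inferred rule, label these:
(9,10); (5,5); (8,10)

The common property of the 'Positive' items is: first ≥ 7. No 'Negative' item has it.

Positive, Negative, Positive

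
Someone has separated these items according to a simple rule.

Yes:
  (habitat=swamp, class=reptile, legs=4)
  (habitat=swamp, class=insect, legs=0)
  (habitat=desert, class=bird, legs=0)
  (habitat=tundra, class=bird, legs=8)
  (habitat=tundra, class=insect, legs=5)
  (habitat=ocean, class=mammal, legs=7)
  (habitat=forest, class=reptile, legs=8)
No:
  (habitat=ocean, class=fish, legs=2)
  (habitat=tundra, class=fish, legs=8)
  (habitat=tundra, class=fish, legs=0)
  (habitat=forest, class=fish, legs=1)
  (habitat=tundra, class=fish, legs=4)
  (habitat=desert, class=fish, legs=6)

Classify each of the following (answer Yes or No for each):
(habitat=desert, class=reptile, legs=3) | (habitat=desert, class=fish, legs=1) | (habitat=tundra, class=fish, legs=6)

Yes, No, No

The classifier is using: class is not fish.
(habitat=desert, class=reptile, legs=3) → class is reptile → Yes. (habitat=desert, class=fish, legs=1) → class is fish → No. (habitat=tundra, class=fish, legs=6) → class is fish → No.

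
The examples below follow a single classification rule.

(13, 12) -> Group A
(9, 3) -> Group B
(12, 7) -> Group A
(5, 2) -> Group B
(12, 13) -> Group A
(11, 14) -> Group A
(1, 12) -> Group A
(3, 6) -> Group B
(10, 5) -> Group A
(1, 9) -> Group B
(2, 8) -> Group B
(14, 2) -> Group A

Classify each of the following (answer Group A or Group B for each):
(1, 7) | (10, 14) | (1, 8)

Every 'Group A' example satisfies: sum ≥ 13. None of the 'Group B' examples do.
(1, 7): Group B (1+7 = 8).
(10, 14): Group A (10+14 = 24).
(1, 8): Group B (1+8 = 9).

Group B, Group A, Group B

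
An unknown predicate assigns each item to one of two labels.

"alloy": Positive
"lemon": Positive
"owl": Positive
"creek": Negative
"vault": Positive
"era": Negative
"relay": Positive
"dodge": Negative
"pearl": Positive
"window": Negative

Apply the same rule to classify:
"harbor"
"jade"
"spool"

Negative, Negative, Positive

One predicate separates the groups cleanly: contains 'l'.
"harbor": no 'l', does not fit → Negative. "jade": no 'l', does not fit → Negative. "spool": has 'l', passes → Positive.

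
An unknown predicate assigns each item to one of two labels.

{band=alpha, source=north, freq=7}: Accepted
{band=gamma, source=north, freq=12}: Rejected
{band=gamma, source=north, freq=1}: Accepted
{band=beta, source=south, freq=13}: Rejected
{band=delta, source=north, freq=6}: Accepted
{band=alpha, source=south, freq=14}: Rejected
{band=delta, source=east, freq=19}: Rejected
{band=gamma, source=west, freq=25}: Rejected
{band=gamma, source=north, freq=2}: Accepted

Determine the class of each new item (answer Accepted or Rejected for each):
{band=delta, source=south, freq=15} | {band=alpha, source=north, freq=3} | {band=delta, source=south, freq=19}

Rejected, Accepted, Rejected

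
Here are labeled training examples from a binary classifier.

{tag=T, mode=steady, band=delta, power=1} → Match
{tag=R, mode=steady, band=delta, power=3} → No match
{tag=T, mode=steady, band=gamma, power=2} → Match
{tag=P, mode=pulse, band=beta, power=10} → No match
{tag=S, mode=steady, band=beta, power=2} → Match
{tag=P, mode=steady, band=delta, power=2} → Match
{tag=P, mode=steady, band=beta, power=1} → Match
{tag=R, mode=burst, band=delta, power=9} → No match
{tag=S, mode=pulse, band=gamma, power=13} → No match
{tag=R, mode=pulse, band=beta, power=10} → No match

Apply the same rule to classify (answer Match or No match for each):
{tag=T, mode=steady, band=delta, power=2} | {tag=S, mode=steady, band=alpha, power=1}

'Match' ⟺ power ≤ 2.

Match, Match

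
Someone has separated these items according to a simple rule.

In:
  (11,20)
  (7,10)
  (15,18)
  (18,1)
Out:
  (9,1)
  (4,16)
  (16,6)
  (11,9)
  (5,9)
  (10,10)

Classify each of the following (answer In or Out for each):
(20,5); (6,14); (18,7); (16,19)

In, Out, In, In

The simplest hypothesis consistent with all the labels is: sum is odd.
(20,5) — 20+5 = 25, hence In. (6,14) — 6+14 = 20, hence Out. (18,7) — 18+7 = 25, hence In. (16,19) — 16+19 = 35, hence In.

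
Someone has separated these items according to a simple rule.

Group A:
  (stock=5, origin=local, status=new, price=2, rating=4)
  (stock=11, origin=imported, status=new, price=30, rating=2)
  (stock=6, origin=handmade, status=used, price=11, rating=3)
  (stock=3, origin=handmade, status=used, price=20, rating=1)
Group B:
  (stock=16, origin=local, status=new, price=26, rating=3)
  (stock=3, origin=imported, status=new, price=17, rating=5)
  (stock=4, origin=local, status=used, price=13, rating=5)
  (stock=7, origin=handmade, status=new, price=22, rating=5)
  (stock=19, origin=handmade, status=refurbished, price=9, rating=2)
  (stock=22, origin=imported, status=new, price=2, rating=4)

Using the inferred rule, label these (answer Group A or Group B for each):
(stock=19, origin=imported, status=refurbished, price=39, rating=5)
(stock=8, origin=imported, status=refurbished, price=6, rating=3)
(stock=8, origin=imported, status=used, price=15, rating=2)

Group B, Group A, Group A

The pattern is that an item is 'Group A' exactly when: stock ≤ 11 AND rating ≤ 4.
(stock=19, origin=imported, status=refurbished, price=39, rating=5) → stock = 19, rating = 5 → Group B. (stock=8, origin=imported, status=refurbished, price=6, rating=3) → stock = 8, rating = 3 → Group A. (stock=8, origin=imported, status=used, price=15, rating=2) → stock = 8, rating = 2 → Group A.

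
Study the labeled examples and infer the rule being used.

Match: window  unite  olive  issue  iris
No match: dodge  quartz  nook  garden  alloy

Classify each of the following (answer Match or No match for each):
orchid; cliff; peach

Match, Match, No match

The common property of the 'Match' items is: contains 'i'. No 'No match' item has it.
orchid: has 'i', checks out → Match.
cliff: has 'i', checks out → Match.
peach: no 'i', doesn't match → No match.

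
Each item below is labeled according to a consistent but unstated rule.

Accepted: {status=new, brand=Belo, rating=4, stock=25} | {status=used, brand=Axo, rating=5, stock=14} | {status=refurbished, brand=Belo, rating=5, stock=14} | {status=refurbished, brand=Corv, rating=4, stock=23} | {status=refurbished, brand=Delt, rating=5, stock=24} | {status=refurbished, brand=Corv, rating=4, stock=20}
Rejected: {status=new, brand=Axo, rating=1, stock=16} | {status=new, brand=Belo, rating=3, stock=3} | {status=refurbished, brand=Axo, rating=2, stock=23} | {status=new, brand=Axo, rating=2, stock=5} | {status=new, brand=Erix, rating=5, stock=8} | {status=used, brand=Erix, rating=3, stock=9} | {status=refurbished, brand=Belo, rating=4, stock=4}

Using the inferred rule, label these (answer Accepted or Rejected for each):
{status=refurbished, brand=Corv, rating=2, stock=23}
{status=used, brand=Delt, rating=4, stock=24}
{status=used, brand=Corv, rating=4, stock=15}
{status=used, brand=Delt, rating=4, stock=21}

The classifier is using: stock ≥ 9 AND rating ≥ 4.

Rejected, Accepted, Accepted, Accepted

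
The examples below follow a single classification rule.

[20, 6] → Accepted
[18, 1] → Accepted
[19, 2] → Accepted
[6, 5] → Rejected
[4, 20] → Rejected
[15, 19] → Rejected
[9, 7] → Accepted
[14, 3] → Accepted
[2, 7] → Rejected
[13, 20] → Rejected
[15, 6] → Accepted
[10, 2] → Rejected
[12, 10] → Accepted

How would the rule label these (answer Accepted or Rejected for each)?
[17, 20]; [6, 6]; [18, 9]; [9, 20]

'Accepted' ⟺ first > second AND sum ≥ 16.
[17, 20]: 17 < 20, 17+20 = 37 — does not fit, so Rejected.
[6, 6]: 6 = 6, 6+6 = 12 — does not fit, so Rejected.
[18, 9]: 18 > 9, 18+9 = 27 — satisfies this, so Accepted.
[9, 20]: 9 < 20, 9+20 = 29 — does not fit, so Rejected.

Rejected, Rejected, Accepted, Rejected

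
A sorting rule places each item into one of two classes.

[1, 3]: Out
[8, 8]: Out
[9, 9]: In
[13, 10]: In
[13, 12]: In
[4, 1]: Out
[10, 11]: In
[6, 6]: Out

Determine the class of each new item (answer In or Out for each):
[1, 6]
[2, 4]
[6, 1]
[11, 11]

Out, Out, Out, In

One predicate separates the groups cleanly: sum ≥ 18.
[1, 6] — 1+6 = 7, hence Out.
[2, 4] — 2+4 = 6, hence Out.
[6, 1] — 6+1 = 7, hence Out.
[11, 11] — 11+11 = 22, hence In.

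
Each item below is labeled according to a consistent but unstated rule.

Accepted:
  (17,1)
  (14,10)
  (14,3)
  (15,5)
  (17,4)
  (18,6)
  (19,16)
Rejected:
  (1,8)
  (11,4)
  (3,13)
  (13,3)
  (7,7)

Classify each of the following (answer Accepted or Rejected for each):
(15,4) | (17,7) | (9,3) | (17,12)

The simplest hypothesis consistent with all the labels is: sum ≥ 17.

Accepted, Accepted, Rejected, Accepted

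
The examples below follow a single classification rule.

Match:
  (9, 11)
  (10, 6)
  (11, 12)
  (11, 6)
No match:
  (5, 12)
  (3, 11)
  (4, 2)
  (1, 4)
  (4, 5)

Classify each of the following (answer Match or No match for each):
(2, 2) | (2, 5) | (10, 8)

No match, No match, Match

The classifier is using: first ≥ 6.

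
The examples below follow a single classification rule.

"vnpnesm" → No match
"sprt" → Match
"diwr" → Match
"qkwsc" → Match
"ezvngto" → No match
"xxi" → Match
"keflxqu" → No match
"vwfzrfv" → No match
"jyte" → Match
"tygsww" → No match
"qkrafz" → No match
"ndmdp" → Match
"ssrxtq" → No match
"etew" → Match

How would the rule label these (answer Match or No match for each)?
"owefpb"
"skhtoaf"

All 'Match' examples share one property — length ≤ 5 — and every 'No match' example lacks it.
"owefpb" → length 6 → No match.
"skhtoaf" → length 7 → No match.

No match, No match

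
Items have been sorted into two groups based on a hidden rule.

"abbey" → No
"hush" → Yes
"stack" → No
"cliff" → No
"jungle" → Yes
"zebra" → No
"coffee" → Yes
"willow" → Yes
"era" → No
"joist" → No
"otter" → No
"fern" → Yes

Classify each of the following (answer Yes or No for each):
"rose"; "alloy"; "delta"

Yes, No, No

All 'Yes' examples share one property — even length — and every 'No' example lacks it.
"rose": length 4, checks out → Yes.
"alloy": length 5, does not pass → No.
"delta": length 5, does not pass → No.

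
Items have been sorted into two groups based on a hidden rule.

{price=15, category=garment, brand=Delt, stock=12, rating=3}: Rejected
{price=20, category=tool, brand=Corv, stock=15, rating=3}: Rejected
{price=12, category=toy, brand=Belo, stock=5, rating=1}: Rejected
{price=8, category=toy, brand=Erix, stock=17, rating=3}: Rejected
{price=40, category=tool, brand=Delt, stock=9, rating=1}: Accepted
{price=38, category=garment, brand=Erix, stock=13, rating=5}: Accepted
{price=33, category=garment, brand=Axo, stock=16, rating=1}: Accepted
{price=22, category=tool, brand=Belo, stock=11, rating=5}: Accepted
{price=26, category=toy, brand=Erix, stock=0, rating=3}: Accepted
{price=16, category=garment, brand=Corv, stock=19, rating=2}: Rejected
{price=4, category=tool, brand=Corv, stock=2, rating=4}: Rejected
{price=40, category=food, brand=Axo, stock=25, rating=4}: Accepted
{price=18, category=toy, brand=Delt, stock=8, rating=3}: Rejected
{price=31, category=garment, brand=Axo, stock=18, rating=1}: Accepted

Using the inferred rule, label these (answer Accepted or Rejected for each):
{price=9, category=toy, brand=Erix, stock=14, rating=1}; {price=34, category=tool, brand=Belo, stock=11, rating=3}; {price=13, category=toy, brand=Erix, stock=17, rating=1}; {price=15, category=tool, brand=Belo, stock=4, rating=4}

The pattern is that an item is 'Accepted' exactly when: price ≥ 22.

Rejected, Accepted, Rejected, Rejected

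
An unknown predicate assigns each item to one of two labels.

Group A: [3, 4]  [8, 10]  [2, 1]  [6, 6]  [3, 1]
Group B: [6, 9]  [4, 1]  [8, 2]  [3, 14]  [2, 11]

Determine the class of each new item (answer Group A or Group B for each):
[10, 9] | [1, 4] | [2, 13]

Group A, Group B, Group B

The simplest hypothesis consistent with all the labels is: |first − second| ≤ 2.
Group A: [10, 9], since |10−9| = 1. Group B: [1, 4], since |1−4| = 3. Group B: [2, 13], since |2−13| = 11.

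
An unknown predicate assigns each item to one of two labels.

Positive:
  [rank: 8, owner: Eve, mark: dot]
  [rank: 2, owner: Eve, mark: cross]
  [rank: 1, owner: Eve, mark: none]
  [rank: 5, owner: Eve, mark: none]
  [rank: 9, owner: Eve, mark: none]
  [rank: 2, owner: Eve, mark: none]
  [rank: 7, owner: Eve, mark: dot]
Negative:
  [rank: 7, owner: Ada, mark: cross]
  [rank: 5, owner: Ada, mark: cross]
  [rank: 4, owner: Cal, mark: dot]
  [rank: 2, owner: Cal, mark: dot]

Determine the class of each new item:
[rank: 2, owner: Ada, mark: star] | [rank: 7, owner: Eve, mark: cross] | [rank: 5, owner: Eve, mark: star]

Comparing the two groups points to one rule — owner is Eve.
[rank: 2, owner: Ada, mark: star]: owner is Ada, lacks this property → Negative.
[rank: 7, owner: Eve, mark: cross]: owner is Eve, has this property → Positive.
[rank: 5, owner: Eve, mark: star]: owner is Eve, has this property → Positive.

Negative, Positive, Positive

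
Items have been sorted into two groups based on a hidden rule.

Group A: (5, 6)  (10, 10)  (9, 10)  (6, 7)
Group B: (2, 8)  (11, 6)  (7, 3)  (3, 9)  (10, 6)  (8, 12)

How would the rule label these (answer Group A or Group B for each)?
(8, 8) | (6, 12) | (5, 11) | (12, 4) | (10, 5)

Group A, Group B, Group B, Group B, Group B

The distinguishing property — |first − second| ≤ 1 — holds for all the 'Group A' cases and none of the 'Group B' cases.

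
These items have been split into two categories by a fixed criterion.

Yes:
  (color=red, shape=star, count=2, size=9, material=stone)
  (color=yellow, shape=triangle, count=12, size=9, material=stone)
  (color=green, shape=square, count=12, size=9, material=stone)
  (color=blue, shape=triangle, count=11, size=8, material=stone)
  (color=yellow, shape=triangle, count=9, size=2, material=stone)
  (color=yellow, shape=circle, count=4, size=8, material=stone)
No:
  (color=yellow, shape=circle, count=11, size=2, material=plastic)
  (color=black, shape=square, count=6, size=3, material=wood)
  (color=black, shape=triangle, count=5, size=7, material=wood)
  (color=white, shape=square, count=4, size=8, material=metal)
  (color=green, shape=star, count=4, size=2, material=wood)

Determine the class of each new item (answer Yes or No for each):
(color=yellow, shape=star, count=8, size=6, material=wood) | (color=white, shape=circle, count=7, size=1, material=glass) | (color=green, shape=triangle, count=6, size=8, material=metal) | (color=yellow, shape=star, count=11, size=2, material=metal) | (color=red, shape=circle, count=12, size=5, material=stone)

No, No, No, No, Yes

All 'Yes' examples share one property — material is stone — and every 'No' example lacks it.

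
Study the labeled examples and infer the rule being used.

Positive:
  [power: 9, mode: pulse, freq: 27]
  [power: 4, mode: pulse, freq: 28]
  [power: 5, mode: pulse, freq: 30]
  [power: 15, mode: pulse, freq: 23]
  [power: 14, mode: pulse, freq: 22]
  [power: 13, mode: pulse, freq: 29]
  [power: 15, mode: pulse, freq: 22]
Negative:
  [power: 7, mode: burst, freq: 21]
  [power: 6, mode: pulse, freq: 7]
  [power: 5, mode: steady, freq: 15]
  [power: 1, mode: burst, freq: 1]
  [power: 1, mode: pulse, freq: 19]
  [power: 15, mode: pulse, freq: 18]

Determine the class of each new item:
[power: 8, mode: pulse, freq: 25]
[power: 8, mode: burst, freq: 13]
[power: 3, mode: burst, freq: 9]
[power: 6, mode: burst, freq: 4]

The distinguishing property — freq ≥ 22 — holds for all the 'Positive' cases and none of the 'Negative' cases.

Positive, Negative, Negative, Negative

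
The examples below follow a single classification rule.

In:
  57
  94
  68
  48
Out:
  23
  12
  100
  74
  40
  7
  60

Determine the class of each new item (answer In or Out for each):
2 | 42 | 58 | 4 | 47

A rule that fits every label: digit sum ≥ 12 — true of each 'In' example, false of each 'Out' one.

Out, Out, In, Out, Out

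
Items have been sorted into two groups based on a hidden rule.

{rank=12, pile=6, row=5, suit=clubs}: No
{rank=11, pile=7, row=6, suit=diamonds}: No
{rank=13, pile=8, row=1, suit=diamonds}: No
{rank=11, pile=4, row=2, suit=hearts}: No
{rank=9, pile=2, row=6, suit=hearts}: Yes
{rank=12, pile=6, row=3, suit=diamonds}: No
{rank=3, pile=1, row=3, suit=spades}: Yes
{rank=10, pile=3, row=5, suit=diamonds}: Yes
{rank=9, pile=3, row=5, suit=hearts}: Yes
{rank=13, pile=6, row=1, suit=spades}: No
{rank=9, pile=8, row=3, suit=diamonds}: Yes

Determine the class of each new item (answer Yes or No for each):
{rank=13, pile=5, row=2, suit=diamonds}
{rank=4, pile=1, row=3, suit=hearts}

No, Yes

All 'Yes' examples share one property — rank ≤ 10 — and every 'No' example lacks it.
{rank=13, pile=5, row=2, suit=diamonds}: No (rank = 13).
{rank=4, pile=1, row=3, suit=hearts}: Yes (rank = 4).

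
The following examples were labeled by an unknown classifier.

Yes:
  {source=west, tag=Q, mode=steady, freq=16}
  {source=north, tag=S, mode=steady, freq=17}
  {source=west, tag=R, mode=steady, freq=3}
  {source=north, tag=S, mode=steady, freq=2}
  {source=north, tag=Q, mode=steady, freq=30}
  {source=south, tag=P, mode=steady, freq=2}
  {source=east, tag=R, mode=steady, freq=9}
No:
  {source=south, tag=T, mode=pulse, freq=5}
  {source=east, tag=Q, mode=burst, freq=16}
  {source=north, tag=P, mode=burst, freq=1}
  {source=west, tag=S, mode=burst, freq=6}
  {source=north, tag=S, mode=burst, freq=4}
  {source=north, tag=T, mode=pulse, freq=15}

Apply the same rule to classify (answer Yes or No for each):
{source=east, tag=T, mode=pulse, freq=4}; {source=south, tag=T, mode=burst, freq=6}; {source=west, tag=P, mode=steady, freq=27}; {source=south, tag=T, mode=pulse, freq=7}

No, No, Yes, No

Every 'Yes' example satisfies: mode is steady. None of the 'No' examples do.
{source=east, tag=T, mode=pulse, freq=4}: mode is pulse — does not fit, so No.
{source=south, tag=T, mode=burst, freq=6}: mode is burst — does not fit, so No.
{source=west, tag=P, mode=steady, freq=27}: mode is steady — checks out, so Yes.
{source=south, tag=T, mode=pulse, freq=7}: mode is pulse — does not fit, so No.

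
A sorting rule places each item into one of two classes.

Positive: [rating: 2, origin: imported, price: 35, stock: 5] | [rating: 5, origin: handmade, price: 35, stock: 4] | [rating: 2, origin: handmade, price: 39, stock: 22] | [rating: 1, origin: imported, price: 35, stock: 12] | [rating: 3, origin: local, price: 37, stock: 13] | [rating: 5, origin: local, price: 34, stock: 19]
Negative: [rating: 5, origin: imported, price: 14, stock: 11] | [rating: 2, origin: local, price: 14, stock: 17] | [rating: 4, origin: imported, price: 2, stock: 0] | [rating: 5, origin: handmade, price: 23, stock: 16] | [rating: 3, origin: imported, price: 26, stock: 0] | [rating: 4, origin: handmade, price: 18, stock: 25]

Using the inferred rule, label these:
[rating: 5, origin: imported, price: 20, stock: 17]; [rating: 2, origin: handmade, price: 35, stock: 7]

Negative, Positive

All 'Positive' examples share one property — price ≥ 34 — and every 'Negative' example lacks it.
[rating: 5, origin: imported, price: 20, stock: 17]: price = 20 — doesn't match, so Negative. [rating: 2, origin: handmade, price: 35, stock: 7]: price = 35 — satisfies this, so Positive.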